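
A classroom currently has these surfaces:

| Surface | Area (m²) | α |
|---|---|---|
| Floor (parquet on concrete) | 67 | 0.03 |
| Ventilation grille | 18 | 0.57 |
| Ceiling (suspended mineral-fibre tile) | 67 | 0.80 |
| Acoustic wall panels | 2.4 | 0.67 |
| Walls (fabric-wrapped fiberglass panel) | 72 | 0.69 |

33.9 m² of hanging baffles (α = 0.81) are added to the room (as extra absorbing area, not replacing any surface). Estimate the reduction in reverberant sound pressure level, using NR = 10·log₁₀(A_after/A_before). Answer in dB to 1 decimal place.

Summing Sᵢαᵢ: 2.010 + 10.260 + 53.600 + 1.608 + 49.680 → A_before = 117.158 sabins.
Added absorption = 33.9 × 0.81 = 27.459 sabins.
New total A_after = 144.617 sabins.
Reduction = 10 log₁₀(A_after/A_before) = 10 log₁₀(1.2344) = 0.9 dB.

0.9 dB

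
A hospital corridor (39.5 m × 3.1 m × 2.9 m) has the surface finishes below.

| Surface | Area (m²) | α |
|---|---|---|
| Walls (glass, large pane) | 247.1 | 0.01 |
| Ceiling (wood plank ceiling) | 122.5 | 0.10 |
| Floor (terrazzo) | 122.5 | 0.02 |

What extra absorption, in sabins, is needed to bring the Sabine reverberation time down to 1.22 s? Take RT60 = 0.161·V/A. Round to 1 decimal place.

29.7 sabins

Total absorption A₁ = 247.1×0.01 + 122.5×0.10 + 122.5×0.02
  = 2.471 + 12.250 + 2.450 = 17.171 m² sabins.
V = 355.105 m³. Required absorption A₂ = 0.161 × 355.105 / 1.22 = 46.862 sabins.
Additional absorption ΔA = 46.862 − 17.171 = 29.7 sabins.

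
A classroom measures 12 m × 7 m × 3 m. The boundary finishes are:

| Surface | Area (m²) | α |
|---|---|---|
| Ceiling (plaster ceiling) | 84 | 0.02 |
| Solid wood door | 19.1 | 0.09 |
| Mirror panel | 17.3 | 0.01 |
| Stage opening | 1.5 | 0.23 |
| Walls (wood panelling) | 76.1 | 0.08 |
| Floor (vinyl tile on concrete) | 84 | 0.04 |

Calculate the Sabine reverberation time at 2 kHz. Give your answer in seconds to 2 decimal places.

Total absorption A = 84*0.02 + 19.1*0.09 + 17.3*0.01 + 1.5*0.23 + 76.1*0.08 + 84*0.04
  = 1.680 + 1.719 + 0.173 + 0.345 + 6.088 + 3.360 = 13.365 m² sabins.
Volume V = 12 × 7 × 3 = 252 m³.
T = 0.161 V/A = 0.161·252/13.365 = 3.04 s.

3.04 s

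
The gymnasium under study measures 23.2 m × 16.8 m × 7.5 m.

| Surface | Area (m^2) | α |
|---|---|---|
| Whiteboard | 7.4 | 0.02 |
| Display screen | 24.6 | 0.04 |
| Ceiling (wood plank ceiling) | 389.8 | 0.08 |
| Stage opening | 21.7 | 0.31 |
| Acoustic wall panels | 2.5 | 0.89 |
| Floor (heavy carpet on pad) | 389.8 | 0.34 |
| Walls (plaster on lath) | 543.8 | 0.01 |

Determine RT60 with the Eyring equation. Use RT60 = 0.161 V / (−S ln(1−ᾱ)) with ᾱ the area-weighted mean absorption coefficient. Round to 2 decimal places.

Total surface area S = 7.4 + 24.6 + 389.8 + 21.7 + 2.5 + 389.8 + 543.8 = 1379.6 m^2.
Σ(Sᵢαᵢ) = 7.4×0.02 + 24.6×0.04 + 389.8×0.08 + 21.7×0.31 + 2.5×0.89 + 389.8×0.34 + 543.8×0.01 = 179.238.
Mean coefficient ᾱ = A/S = 0.1299.
−S·ln(1−ᾱ) = −1379.6 × ln(1 − 0.1299) = 191.967.
V = 23.2 × 16.8 × 7.5 = 2923.2 m³.
RT60 = 0.161 × 2923.2 / 191.967 = 2.45 s.

2.45 sec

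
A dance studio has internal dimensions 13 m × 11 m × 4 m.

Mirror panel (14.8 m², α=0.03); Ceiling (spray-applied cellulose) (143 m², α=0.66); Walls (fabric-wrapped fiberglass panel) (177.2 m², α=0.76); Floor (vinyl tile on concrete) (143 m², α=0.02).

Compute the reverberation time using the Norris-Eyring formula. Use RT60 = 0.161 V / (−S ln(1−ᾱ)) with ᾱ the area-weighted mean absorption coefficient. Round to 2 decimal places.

Total surface area S = 14.8 + 143 + 177.2 + 143 = 478.0 m².
Σ(Sᵢαᵢ) = 14.8×0.03 + 143×0.66 + 177.2×0.76 + 143×0.02 = 232.356.
ᾱ = 232.356 / 478.0 = 0.4861.
−S·ln(1−ᾱ) = −478.0 × ln(1 − 0.4861) = 318.217.
V = 13 × 11 × 4 = 572 m³.
RT60 = 0.161 × 572 / 318.217 = 0.29 s.

0.29 s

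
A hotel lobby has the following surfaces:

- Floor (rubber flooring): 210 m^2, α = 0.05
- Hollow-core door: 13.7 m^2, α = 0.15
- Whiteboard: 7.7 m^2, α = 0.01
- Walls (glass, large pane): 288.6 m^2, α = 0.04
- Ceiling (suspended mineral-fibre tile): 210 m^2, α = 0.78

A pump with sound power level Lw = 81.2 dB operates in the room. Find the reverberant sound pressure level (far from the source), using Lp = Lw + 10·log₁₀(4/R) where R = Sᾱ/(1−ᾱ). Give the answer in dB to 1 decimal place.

A = 187.976 sabins; S = 730.0 m^2.
ᾱ = 0.2575, so room constant R = A/(1−ᾱ) = 253.166 m^2.
Lp = 81.2 + 10·log₁₀(4/253.166) = 81.2 + (-18.01) = 63.2 dB.

63.2 dB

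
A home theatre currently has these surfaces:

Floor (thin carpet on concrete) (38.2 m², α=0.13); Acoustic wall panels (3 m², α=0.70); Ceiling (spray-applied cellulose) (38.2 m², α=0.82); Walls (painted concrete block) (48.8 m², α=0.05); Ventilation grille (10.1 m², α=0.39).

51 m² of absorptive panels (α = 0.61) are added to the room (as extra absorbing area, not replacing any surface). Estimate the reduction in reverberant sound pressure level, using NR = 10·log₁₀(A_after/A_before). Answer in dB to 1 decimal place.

A_before = Σ Sᵢαᵢ = 38.2*0.13 + 3*0.70 + 38.2*0.82 + 48.8*0.05 + 10.1*0.39 = 44.769 sabins.
Added absorption = 51 × 0.61 = 31.110 sabins.
New total A_after = 75.879 sabins.
NR = 10·log₁₀(75.879/44.769) = 2.3 dB.

2.3 dB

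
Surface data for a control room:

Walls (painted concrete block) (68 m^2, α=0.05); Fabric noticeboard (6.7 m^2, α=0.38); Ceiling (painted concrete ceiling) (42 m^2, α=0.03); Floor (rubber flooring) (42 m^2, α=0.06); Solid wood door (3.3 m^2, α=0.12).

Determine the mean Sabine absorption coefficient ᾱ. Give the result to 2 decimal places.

0.06

S = Σ Sᵢ = 68 + 6.7 + 42 + 42 + 3.3 = 162.0 m^2.
A = 68*0.05 + 6.7*0.38 + 42*0.03 + 42*0.06 + 3.3*0.12 = 10.122 sabins.
ᾱ = 10.122 / 162.0 = 0.06.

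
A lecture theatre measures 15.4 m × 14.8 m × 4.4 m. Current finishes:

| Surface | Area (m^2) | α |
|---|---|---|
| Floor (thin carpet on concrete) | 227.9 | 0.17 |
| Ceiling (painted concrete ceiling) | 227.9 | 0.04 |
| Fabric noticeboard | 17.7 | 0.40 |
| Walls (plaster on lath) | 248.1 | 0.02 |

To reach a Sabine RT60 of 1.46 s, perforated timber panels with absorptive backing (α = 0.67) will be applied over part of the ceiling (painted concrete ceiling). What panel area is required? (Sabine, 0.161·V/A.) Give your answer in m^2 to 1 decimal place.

Equivalent absorption area: A₁ = 227.9×0.17 + 227.9×0.04 + 17.7×0.40 + 248.1×0.02 = 59.901 m^2.
Required A₂ = 0.161·1002.848/1.46 = 110.588 sabins.
ΔA needed = 110.588 − 59.901 = 50.687 sabins.
Net gain per m^2: Δα = 0.67 − 0.04 = 0.63.
Panel area = 50.687 / 0.63 = 80.5 m^2.

80.5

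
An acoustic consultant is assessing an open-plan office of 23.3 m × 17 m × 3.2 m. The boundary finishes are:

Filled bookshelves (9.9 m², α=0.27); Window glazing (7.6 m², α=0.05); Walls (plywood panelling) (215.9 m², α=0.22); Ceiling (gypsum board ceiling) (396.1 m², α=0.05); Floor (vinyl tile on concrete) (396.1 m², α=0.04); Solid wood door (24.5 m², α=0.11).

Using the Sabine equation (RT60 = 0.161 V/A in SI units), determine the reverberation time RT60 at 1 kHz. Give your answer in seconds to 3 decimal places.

Total absorption A = 9.9×0.27 + 7.6×0.05 + 215.9×0.22 + 396.1×0.05 + 396.1×0.04 + 24.5×0.11
  = 2.673 + 0.380 + 47.498 + 19.805 + 15.844 + 2.695 = 88.895 m² sabins.
V = 23.3·17·3.2 = 1267.52 m³.
Sabine: RT60 = 0.161 × 1267.52 / 88.895 = 2.296 s.

2.296 seconds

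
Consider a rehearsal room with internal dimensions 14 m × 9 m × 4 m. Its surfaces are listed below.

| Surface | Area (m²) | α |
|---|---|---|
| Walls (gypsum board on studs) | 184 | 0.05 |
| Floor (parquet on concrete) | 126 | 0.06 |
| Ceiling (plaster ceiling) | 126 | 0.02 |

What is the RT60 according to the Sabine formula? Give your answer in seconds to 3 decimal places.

Equivalent absorption area: A = 184·0.05 + 126·0.06 + 126·0.02 = 19.280 m².
Volume V = 14 × 9 × 4 = 504 m³.
Sabine: RT60 = 0.161 × 504 / 19.280 = 4.209 s.

4.209 sec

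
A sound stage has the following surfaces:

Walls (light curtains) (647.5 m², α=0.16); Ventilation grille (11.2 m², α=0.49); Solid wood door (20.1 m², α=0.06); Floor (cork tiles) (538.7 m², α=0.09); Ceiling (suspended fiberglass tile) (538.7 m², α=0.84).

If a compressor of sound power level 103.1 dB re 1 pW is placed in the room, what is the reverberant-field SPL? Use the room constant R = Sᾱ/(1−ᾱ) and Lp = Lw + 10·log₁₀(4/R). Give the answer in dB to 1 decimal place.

Σ(Sᵢαᵢ) = 647.5·0.16 + 11.2·0.49 + 20.1·0.06 + 538.7·0.09 + 538.7·0.84 = 611.285; total area S = 1756.2 m².
ᾱ = 0.3481, so room constant R = A/(1−ᾱ) = 937.697 m².
Lp = 103.1 + 10·log₁₀(4/937.697) = 103.1 + (-23.70) = 79.4 dB.

79.4 dB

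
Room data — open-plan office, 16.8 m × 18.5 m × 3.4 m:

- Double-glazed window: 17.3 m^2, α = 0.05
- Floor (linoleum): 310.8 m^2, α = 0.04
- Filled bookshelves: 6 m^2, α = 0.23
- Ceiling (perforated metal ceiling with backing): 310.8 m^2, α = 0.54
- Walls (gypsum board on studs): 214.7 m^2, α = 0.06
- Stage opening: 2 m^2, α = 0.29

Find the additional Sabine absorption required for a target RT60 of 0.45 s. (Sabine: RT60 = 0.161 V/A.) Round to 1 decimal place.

182.1 sabins

Total absorption A₁ = 17.3*0.05 + 310.8*0.04 + 6*0.23 + 310.8*0.54 + 214.7*0.06 + 2*0.29
  = 0.865 + 12.432 + 1.380 + 167.832 + 12.882 + 0.580 = 195.971 m^2 sabins.
Target A₂ = 0.161·1056.72/0.45 = 378.071 sabins (V = 1056.72 m³).
Additional absorption ΔA = 378.071 − 195.971 = 182.1 sabins.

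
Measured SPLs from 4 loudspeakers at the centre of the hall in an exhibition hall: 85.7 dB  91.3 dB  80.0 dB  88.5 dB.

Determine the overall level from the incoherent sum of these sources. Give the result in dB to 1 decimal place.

94.0 dB

Converting to relative power and adding: 10^(85.7/10) + 10^(91.3/10) + 10^(80.0/10) + 10^(88.5/10) = 2.528e+09.
Back to dB: 10·log₁₀ Σ = 94.0 dB.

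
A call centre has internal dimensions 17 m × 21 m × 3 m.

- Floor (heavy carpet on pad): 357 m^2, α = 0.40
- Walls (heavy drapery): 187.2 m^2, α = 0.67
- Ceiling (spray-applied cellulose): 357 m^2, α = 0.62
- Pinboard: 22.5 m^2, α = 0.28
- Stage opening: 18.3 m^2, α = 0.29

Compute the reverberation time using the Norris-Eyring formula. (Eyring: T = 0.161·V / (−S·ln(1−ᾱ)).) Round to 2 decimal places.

S = Σ Sᵢ = 942.0 m^2.
Absorption A = 357·0.40 + 187.2·0.67 + 357·0.62 + 22.5·0.28 + 18.3·0.29 = 501.171 sabins.
Mean coefficient ᾱ = A/S = 0.5320.
−S·ln(1−ᾱ) = −942.0 × ln(1 − 0.5320) = 715.248.
V = 17 × 21 × 3 = 1071 m³.
RT60 = 0.161 × 1071 / 715.248 = 0.24 s.

0.24 s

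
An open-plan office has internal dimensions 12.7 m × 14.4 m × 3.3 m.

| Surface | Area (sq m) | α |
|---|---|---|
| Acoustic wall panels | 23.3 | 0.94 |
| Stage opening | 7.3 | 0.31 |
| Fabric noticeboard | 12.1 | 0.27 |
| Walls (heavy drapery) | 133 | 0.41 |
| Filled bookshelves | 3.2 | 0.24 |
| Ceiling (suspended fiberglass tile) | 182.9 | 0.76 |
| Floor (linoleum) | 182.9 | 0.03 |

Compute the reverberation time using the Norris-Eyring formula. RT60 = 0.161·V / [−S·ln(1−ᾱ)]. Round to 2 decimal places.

Total surface area S = 23.3 + 7.3 + 12.1 + 133 + 3.2 + 182.9 + 182.9 = 544.7 sq m.
Absorption A = 23.3·0.94 + 7.3·0.31 + 12.1·0.27 + 133·0.41 + 3.2·0.24 + 182.9·0.76 + 182.9·0.03 = 227.221 sabins.
Mean coefficient ᾱ = A/S = 0.4171.
Eyring denominator: −S ln(1−ᾱ) = 293.996.
V = 12.7 × 14.4 × 3.3 = 603.504 m³.
T = 0.161·V/[−S·ln(1−ᾱ)] = 0.161·603.504/293.996 = 0.33 s.

0.33 s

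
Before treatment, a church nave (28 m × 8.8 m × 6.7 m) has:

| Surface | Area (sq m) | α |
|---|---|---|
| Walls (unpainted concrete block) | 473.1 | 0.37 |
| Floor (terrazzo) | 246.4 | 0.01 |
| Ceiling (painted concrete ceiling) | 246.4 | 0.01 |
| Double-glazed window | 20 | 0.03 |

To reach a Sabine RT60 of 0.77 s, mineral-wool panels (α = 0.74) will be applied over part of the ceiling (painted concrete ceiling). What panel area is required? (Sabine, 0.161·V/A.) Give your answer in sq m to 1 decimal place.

Equivalent absorption area: A₁ = 473.1·0.37 + 246.4·0.01 + 246.4·0.01 + 20·0.03 = 180.575 sq m.
Required A₂ = 0.161·1650.88/0.77 = 345.184 sabins.
ΔA needed = 345.184 − 180.575 = 164.609 sabins.
Net gain per sq m: Δα = 0.74 − 0.01 = 0.73.
Area = ΔA/Δα = 164.609/0.73 = 225.5 sq m.

225.5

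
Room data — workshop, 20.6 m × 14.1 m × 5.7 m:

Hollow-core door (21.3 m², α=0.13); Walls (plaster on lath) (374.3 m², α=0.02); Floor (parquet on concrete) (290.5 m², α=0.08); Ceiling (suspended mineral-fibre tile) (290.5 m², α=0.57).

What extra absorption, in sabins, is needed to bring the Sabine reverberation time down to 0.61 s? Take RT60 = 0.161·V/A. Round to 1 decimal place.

A₁ = Σ Sᵢαᵢ = 21.3·0.13 + 374.3·0.02 + 290.5·0.08 + 290.5·0.57 = 199.080 sabins.
Target A₂ = 0.161·1655.622/0.61 = 436.976 sabins (V = 1655.622 m³).
ΔA = A₂ − A₁ = 436.976 − 199.080 = 237.9 sabins.

237.9 sabins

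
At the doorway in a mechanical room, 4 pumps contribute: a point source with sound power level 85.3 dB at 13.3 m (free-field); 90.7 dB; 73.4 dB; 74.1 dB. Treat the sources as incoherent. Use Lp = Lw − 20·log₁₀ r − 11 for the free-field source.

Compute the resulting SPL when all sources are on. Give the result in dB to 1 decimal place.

90.9 dB

Source at 13.3 m: Lp = 85.3 − 20·log₁₀(13.3) − 11 = 51.8 dB.
Sum in the linear (power) domain: Σ 10^(Lᵢ/10) = 10^(51.8/10) + 10^(90.7/10) + 10^(73.4/10) + 10^(74.1/10) = 1.223e+09.
L_total = 10·log₁₀(1.223e+09) = 90.9 dB.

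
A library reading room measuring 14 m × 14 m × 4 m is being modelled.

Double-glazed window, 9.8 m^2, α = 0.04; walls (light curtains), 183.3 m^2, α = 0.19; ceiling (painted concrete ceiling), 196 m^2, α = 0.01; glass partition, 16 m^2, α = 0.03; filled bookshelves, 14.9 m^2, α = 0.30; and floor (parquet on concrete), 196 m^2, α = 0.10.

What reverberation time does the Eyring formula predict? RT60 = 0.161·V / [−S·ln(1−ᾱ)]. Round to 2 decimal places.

1.94 seconds

S = Σ Sᵢ = 616.0 m^2.
Absorption A = 9.8·0.04 + 183.3·0.19 + 196·0.01 + 16·0.03 + 14.9·0.30 + 196·0.10 = 61.729 sabins.
ᾱ = 61.729 / 616.0 = 0.1002.
Eyring denominator: −S ln(1−ᾱ) = 65.039.
V = 14 × 14 × 4 = 784 m³.
T = 0.161·V/[−S·ln(1−ᾱ)] = 0.161·784/65.039 = 1.94 s.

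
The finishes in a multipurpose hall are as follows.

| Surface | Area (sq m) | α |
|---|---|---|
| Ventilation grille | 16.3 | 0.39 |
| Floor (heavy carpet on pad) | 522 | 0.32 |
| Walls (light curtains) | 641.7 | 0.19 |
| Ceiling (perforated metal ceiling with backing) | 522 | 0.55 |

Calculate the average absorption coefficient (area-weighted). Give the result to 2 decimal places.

Total surface area S = 1702.0 sq m.
Σ(Sᵢαᵢ) = 16.3·0.39 + 522·0.32 + 641.7·0.19 + 522·0.55 = 582.420.
ᾱ = 582.420 / 1702.0 = 0.34.

0.34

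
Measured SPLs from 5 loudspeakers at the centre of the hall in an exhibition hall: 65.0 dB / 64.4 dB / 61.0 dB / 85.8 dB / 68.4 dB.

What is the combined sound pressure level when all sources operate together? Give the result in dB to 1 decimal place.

Converting to relative power and adding: 10^(65.0/10) + 10^(64.4/10) + 10^(61.0/10) + 10^(85.8/10) + 10^(68.4/10) = 3.943e+08.
Combined level = 10 log₁₀(3.943e+08) = 86.0 dB.

86.0 dB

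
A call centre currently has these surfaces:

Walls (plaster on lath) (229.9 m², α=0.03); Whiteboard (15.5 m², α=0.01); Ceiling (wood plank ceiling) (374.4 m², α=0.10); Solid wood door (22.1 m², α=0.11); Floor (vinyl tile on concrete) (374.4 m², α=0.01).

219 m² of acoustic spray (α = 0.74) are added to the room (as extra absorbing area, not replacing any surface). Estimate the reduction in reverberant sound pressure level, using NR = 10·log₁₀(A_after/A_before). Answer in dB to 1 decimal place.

Equivalent absorption area: A_before = 229.9·0.03 + 15.5·0.01 + 374.4·0.10 + 22.1·0.11 + 374.4·0.01 = 50.667 m².
Added absorption = 219 × 0.74 = 162.060 sabins.
New total A_after = 212.727 sabins.
NR = 10·log₁₀(212.727/50.667) = 6.2 dB.

6.2 dB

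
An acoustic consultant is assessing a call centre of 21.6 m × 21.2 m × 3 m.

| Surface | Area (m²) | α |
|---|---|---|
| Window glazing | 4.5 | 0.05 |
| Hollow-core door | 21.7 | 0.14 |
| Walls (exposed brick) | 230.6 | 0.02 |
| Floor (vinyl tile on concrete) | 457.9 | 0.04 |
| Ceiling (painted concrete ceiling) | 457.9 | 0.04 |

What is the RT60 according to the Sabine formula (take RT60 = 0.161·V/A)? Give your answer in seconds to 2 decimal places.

Total absorption A = 4.5×0.05 + 21.7×0.14 + 230.6×0.02 + 457.9×0.04 + 457.9×0.04
  = 0.225 + 3.038 + 4.612 + 18.316 + 18.316 = 44.507 m² sabins.
V = 21.6·21.2·3 = 1373.76 m³.
Sabine: RT60 = 0.161 × 1373.76 / 44.507 = 4.97 s.

4.97 s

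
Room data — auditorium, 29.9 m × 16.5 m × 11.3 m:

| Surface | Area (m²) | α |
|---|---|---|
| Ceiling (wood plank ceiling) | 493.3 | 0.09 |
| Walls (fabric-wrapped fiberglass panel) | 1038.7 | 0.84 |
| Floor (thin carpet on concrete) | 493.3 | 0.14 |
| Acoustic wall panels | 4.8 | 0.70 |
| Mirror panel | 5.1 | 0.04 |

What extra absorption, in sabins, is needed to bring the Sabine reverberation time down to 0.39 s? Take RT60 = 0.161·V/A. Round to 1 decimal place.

Equivalent absorption area: A₁ = 493.3×0.09 + 1038.7×0.84 + 493.3×0.14 + 4.8×0.70 + 5.1×0.04 = 989.531 m².
V = 5574.855 m³. Required absorption A₂ = 0.161 × 5574.855 / 0.39 = 2301.414 sabins.
Additional absorption ΔA = 2301.414 − 989.531 = 1311.9 sabins.

1311.9 sabins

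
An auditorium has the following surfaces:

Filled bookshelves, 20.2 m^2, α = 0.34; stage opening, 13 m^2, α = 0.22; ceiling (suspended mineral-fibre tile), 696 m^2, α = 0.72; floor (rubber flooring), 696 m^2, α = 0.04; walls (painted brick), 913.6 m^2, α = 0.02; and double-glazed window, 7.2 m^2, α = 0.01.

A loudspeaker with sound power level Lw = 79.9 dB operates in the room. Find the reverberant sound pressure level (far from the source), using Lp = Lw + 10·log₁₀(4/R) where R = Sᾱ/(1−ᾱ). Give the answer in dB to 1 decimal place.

57.3 dB

Σ(Sᵢαᵢ) = 20.2·0.34 + 13·0.22 + 696·0.72 + 696·0.04 + 913.6·0.02 + 7.2·0.01 = 557.032; total area S = 2346.0 m^2.
ᾱ = 0.2374, so room constant R = A/(1−ᾱ) = 730.438 m^2.
Lp = 79.9 + 10·log₁₀(4/730.438) = 79.9 + (-22.62) = 57.3 dB.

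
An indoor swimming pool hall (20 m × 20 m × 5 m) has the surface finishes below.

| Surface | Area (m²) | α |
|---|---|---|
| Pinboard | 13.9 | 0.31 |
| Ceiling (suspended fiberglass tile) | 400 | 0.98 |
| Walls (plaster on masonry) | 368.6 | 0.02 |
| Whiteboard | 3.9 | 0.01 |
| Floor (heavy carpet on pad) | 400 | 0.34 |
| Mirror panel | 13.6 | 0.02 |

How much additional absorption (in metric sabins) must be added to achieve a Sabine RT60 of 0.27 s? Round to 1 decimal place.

652.6 sabins

Equivalent absorption area: A₁ = 13.9·0.31 + 400·0.98 + 368.6·0.02 + 3.9·0.01 + 400·0.34 + 13.6·0.02 = 539.992 m².
Target A₂ = 0.161·2000/0.27 = 1192.593 sabins (V = 2000 m³).
Shortfall: 1192.593 − 539.992 = 652.6 sabins.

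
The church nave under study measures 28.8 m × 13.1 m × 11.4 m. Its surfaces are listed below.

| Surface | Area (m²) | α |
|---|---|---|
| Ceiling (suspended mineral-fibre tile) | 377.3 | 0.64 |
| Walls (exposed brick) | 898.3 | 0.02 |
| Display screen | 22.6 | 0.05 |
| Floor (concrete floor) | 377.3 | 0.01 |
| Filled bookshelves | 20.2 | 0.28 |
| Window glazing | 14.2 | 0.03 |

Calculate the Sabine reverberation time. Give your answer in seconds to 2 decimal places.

2.56 sec

Total absorption A = 377.3×0.64 + 898.3×0.02 + 22.6×0.05 + 377.3×0.01 + 20.2×0.28 + 14.2×0.03
  = 241.472 + 17.966 + 1.130 + 3.773 + 5.656 + 0.426 = 270.423 m² sabins.
Room volume: 4300.992 m³.
T = 0.161 V/A = 0.161·4300.992/270.423 = 2.56 s.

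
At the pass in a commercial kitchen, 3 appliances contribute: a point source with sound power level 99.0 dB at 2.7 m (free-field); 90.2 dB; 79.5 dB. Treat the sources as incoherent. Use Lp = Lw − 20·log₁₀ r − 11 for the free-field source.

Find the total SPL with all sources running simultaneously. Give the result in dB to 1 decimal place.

Source at 2.7 m: Lp = 99.0 − 20·log₁₀(2.7) − 11 = 79.4 dB.
Converting to relative power and adding: 10^(79.4/10) + 10^(90.2/10) + 10^(79.5/10) = 1.223e+09.
Combined level = 10 log₁₀(1.223e+09) = 90.9 dB.

90.9 dB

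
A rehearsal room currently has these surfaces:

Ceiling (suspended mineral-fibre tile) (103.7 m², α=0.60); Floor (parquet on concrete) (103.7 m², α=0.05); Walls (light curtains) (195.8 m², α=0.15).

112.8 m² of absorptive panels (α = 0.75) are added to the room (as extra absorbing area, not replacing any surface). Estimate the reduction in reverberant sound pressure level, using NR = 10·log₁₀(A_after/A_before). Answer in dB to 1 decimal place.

Summing Sᵢαᵢ: 62.220 + 5.185 + 29.370 → A_before = 96.775 sabins.
Treatment contributes 112.8·0.75 = 84.600 sabins.
A_after = 96.775 + 84.600 = 181.375 sabins.
Reduction = 10 log₁₀(A_after/A_before) = 10 log₁₀(1.8742) = 2.7 dB.

2.7 dB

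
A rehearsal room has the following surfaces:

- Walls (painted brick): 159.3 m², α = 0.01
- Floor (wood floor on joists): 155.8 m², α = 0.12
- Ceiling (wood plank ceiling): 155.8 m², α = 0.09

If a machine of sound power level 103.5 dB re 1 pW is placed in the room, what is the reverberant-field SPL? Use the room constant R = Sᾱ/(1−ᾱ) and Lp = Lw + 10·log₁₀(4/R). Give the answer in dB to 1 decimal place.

93.8 dB

A = 34.311 sabins; S = 470.9 m².
ᾱ = 0.0729, so room constant R = A/(1−ᾱ) = 37.009 m².
Lp = 103.5 + 10·log₁₀(4/37.009) = 103.5 + (-9.66) = 93.8 dB.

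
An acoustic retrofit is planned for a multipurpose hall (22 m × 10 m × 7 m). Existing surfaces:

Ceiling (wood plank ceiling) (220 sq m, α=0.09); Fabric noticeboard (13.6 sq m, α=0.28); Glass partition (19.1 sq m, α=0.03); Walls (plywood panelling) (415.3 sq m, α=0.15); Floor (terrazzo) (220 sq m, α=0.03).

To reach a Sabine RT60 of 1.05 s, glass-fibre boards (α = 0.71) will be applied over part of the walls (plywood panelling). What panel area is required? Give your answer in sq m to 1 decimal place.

A₁ = Σ Sᵢαᵢ = 220×0.09 + 13.6×0.28 + 19.1×0.03 + 415.3×0.15 + 220×0.03 = 93.076 sabins.
Required A₂ = 0.161·1540/1.05 = 236.133 sabins.
Absorption to add: 236.133 − 93.076 = 143.057 sabins.
Each sq m of panel replacing the walls (plywood panelling) adds (0.71 − 0.15) = 0.56 sabins.
Panel area = 143.057 / 0.56 = 255.5 sq m.

255.5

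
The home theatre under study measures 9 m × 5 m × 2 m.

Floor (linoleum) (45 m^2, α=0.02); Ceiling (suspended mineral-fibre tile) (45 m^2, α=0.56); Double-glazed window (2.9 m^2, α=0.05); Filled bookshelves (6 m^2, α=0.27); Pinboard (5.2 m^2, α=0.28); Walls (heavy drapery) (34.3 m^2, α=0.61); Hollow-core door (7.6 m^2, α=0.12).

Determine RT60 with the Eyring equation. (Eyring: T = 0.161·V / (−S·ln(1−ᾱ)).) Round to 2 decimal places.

0.23 s

S = Σ Sᵢ = 146.0 m^2.
Σ(Sᵢαᵢ) = 45·0.02 + 45·0.56 + 2.9·0.05 + 6·0.27 + 5.2·0.28 + 34.3·0.61 + 7.6·0.12 = 51.156.
ᾱ = 51.156 / 146.0 = 0.3504.
Eyring denominator: −S ln(1−ᾱ) = 62.984.
V = 9 × 5 × 2 = 90 m³.
T = 0.161·V/[−S·ln(1−ᾱ)] = 0.161·90/62.984 = 0.23 s.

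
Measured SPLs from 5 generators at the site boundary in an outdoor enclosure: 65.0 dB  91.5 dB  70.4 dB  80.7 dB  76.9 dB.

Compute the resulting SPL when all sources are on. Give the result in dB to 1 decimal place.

Converting to relative power and adding: 10^(65.0/10) + 10^(91.5/10) + 10^(70.4/10) + 10^(80.7/10) + 10^(76.9/10) = 1.593e+09.
L_total = 10·log₁₀(1.593e+09) = 92.0 dB.

92.0 dB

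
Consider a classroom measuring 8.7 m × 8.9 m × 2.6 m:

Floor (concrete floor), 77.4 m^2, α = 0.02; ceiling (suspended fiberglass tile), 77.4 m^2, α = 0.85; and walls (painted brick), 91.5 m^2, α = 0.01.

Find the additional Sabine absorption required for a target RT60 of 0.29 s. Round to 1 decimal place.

A₁ = Σ Sᵢαᵢ = 77.4×0.02 + 77.4×0.85 + 91.5×0.01 = 68.253 sabins.
V = 201.318 m³. Required absorption A₂ = 0.161 × 201.318 / 0.29 = 111.766 sabins.
ΔA = A₂ − A₁ = 111.766 − 68.253 = 43.5 sabins.

43.5 sabins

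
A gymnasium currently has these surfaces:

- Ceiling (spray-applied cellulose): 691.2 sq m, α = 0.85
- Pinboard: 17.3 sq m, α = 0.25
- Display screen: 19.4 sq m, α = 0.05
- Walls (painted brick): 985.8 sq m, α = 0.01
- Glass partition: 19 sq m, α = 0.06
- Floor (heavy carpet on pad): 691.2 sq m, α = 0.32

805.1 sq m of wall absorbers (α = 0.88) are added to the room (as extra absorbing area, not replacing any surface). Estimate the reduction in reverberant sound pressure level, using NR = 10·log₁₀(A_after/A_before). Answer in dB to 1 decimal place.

2.7 dB

Equivalent absorption area: A_before = 691.2×0.85 + 17.3×0.25 + 19.4×0.05 + 985.8×0.01 + 19×0.06 + 691.2×0.32 = 824.997 sq m.
Added absorption = 805.1 × 0.88 = 708.488 sabins.
A_after = 824.997 + 708.488 = 1533.485 sabins.
NR = 10·log₁₀(1533.485/824.997) = 2.7 dB.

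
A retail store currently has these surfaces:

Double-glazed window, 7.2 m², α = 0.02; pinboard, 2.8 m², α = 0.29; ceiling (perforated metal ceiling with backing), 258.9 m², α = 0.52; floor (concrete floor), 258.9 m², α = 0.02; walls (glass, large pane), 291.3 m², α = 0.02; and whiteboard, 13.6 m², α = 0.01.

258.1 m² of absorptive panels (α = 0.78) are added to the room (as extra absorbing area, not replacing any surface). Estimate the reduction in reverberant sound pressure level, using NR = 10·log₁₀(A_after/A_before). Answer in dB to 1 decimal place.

Total absorption A_before = 7.2×0.02 + 2.8×0.29 + 258.9×0.52 + 258.9×0.02 + 291.3×0.02 + 13.6×0.01
  = 0.144 + 0.812 + 134.628 + 5.178 + 5.826 + 0.136 = 146.724 m² sabins.
Added absorption = 258.1 × 0.78 = 201.318 sabins.
New total A_after = 348.042 sabins.
Reduction = 10 log₁₀(A_after/A_before) = 10 log₁₀(2.3721) = 3.8 dB.

3.8 dB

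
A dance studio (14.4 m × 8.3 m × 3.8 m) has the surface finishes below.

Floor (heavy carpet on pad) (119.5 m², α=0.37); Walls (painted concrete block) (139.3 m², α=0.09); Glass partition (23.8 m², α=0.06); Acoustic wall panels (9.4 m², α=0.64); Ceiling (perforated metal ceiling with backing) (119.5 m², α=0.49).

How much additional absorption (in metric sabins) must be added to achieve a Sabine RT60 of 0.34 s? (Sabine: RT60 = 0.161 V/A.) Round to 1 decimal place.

A₁ = Σ Sᵢαᵢ = 119.5×0.37 + 139.3×0.09 + 23.8×0.06 + 9.4×0.64 + 119.5×0.49 = 122.751 sabins.
Target A₂ = 0.161·454.176/0.34 = 215.066 sabins (V = 454.176 m³).
Shortfall: 215.066 − 122.751 = 92.3 sabins.

92.3 sabins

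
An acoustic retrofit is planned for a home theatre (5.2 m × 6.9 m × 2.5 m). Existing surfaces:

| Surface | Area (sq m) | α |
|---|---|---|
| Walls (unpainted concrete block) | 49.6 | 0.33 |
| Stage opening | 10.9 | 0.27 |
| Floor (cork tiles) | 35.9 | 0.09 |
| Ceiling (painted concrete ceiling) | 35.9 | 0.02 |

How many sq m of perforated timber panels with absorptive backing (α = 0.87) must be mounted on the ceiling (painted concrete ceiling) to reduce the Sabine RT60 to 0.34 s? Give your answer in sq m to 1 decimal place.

22.6

Summing Sᵢαᵢ: 16.368 + 2.943 + 3.231 + 0.718 → A₁ = 23.260 sabins.
Required A₂ = 0.161·89.7/0.34 = 42.476 sabins.
Absorption to add: 42.476 − 23.260 = 19.216 sabins.
Each sq m of panel replacing the ceiling (painted concrete ceiling) adds (0.87 − 0.02) = 0.85 sabins.
Area = ΔA/Δα = 19.216/0.85 = 22.6 sq m.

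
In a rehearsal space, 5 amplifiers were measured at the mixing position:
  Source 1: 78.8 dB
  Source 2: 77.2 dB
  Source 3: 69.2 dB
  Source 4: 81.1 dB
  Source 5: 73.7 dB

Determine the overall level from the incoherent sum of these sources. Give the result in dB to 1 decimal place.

Sum in the linear (power) domain: Σ 10^(Lᵢ/10) = 10^(78.8/10) + 10^(77.2/10) + 10^(69.2/10) + 10^(81.1/10) + 10^(73.7/10) = 2.889e+08.
L_total = 10·log₁₀(2.889e+08) = 84.6 dB.

84.6 dB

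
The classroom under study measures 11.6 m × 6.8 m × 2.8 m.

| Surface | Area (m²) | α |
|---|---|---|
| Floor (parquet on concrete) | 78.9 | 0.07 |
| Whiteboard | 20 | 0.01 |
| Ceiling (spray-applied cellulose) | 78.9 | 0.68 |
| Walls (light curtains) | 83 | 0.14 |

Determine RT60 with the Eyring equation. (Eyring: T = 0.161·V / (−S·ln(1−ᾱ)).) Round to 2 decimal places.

S = Σ Sᵢ = 260.8 m².
Σ(Sᵢαᵢ) = 78.9·0.07 + 20·0.01 + 78.9·0.68 + 83·0.14 = 70.995.
Mean coefficient ᾱ = A/S = 0.2722.
Eyring denominator: −S ln(1−ᾱ) = 82.864.
V = 11.6 × 6.8 × 2.8 = 220.864 m³.
T = 0.161·V/[−S·ln(1−ᾱ)] = 0.161·220.864/82.864 = 0.43 s.

0.43 s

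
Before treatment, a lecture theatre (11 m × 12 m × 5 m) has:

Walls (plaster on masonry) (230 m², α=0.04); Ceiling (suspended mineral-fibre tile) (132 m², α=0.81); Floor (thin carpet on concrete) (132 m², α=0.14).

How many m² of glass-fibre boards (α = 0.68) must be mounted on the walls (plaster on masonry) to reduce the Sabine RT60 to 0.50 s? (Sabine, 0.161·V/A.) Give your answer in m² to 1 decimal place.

Summing Sᵢαᵢ: 9.200 + 106.920 + 18.480 → A₁ = 134.600 sabins.
Required A₂ = 0.161·660/0.50 = 212.520 sabins.
Absorption to add: 212.520 − 134.600 = 77.920 sabins.
Net gain per m²: Δα = 0.68 − 0.04 = 0.64.
Area = ΔA/Δα = 77.920/0.64 = 121.8 m².

121.8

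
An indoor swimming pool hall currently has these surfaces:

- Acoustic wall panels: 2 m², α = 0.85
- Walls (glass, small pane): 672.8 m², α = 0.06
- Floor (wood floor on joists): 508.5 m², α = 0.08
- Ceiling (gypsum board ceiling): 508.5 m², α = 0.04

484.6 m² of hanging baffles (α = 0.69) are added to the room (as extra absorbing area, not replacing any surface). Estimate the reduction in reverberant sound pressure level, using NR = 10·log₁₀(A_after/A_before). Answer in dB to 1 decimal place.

A_before = Σ Sᵢαᵢ = 2×0.85 + 672.8×0.06 + 508.5×0.08 + 508.5×0.04 = 103.088 sabins.
Added absorption = 484.6 × 0.69 = 334.374 sabins.
New total A_after = 437.462 sabins.
Reduction = 10 log₁₀(A_after/A_before) = 10 log₁₀(4.2436) = 6.3 dB.

6.3 dB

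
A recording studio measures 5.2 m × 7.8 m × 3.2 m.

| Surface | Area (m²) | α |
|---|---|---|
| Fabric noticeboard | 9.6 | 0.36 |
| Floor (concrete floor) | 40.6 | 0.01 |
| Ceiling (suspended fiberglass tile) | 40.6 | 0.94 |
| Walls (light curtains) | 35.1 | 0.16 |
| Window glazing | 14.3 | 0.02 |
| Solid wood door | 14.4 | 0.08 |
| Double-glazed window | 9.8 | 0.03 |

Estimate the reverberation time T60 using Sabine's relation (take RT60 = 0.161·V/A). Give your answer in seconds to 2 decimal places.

Equivalent absorption area: A = 9.6×0.36 + 40.6×0.01 + 40.6×0.94 + 35.1×0.16 + 14.3×0.02 + 14.4×0.08 + 9.8×0.03 = 49.374 m².
V = 5.2·7.8·3.2 = 129.792 m³.
Sabine: RT60 = 0.161 × 129.792 / 49.374 = 0.42 s.

0.42 seconds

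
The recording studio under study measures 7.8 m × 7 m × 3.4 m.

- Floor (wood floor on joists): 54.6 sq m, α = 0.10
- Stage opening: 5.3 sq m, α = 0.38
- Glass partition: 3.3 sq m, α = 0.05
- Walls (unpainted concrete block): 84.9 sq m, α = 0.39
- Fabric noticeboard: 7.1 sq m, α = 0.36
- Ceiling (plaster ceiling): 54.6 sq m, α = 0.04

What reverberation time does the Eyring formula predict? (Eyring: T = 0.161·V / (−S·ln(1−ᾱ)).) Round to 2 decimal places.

S = Σ Sᵢ = 209.8 sq m.
Σ(Sᵢαᵢ) = 54.6×0.10 + 5.3×0.38 + 3.3×0.05 + 84.9×0.39 + 7.1×0.36 + 54.6×0.04 = 45.490.
ᾱ = 45.490 / 209.8 = 0.2168.
−S·ln(1−ᾱ) = −209.8 × ln(1 − 0.2168) = 51.268.
V = 7.8 × 7 × 3.4 = 185.64 m³.
T = 0.161·V/[−S·ln(1−ᾱ)] = 0.161·185.64/51.268 = 0.58 s.

0.58 sec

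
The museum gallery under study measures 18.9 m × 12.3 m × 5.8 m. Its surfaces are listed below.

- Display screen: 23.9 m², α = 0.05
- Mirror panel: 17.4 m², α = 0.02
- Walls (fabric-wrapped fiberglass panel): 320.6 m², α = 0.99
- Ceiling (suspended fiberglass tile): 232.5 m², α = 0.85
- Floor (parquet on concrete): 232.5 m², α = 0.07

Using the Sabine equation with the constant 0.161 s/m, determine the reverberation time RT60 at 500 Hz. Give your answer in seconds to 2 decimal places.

Summing Sᵢαᵢ: 1.195 + 0.348 + 317.394 + 197.625 + 16.275 → A = 532.837 sabins.
Room volume: 1348.326 m³.
T = 0.161 V/A = 0.161·1348.326/532.837 = 0.41 s.

0.41 seconds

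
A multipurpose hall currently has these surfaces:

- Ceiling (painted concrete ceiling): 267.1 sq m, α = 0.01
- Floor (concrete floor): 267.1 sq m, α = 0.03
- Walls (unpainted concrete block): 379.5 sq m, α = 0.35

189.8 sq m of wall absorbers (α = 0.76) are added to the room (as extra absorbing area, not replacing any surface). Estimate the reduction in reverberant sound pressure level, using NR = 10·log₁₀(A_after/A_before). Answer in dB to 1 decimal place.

Summing Sᵢαᵢ: 2.671 + 8.013 + 132.825 → A_before = 143.509 sabins.
Added absorption = 189.8 × 0.76 = 144.248 sabins.
A_after = 143.509 + 144.248 = 287.757 sabins.
NR = 10·log₁₀(287.757/143.509) = 3.0 dB.

3.0 dB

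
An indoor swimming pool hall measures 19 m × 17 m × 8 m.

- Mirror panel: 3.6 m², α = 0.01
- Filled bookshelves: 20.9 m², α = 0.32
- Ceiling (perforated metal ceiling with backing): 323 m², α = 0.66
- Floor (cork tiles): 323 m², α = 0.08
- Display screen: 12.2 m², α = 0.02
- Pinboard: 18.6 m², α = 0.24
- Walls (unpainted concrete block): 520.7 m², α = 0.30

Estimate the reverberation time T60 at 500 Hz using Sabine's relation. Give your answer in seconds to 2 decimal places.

A = Σ Sᵢαᵢ = 3.6×0.01 + 20.9×0.32 + 323×0.66 + 323×0.08 + 12.2×0.02 + 18.6×0.24 + 520.7×0.30 = 406.662 sabins.
V = 19·17·8 = 2584 m³.
RT60 = 0.161 · V / A = 0.161 × 2584 / 406.662 = 1.02 s.

1.02 seconds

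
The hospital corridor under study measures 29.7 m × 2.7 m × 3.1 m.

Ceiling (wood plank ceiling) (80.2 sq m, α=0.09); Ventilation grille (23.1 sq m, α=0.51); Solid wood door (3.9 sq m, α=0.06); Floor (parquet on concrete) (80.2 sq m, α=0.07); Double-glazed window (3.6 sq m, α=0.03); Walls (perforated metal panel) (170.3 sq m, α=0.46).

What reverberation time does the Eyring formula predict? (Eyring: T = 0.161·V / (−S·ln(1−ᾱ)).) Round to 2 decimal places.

0.33 s

Total surface area S = 80.2 + 23.1 + 3.9 + 80.2 + 3.6 + 170.3 = 361.3 sq m.
Absorption A = 80.2·0.09 + 23.1·0.51 + 3.9·0.06 + 80.2·0.07 + 3.6·0.03 + 170.3·0.46 = 103.293 sabins.
ᾱ = 103.293 / 361.3 = 0.2859.
Eyring denominator: −S ln(1−ᾱ) = 121.661.
V = 29.7 × 2.7 × 3.1 = 248.589 m³.
RT60 = 0.161 × 248.589 / 121.661 = 0.33 s.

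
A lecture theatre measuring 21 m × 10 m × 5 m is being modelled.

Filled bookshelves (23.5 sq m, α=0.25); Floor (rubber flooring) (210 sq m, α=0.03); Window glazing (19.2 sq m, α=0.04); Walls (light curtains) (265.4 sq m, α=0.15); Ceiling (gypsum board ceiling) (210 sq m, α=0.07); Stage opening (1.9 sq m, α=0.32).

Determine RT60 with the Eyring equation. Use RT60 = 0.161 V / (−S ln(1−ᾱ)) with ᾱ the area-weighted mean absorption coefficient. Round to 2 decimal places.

S = Σ Sᵢ = 730.0 sq m.
Σ(Sᵢαᵢ) = 23.5×0.25 + 210×0.03 + 19.2×0.04 + 265.4×0.15 + 210×0.07 + 1.9×0.32 = 68.061.
Mean coefficient ᾱ = A/S = 0.0932.
Eyring denominator: −S ln(1−ᾱ) = 71.418.
V = 21 × 10 × 5 = 1050 m³.
RT60 = 0.161 × 1050 / 71.418 = 2.37 s.

2.37 seconds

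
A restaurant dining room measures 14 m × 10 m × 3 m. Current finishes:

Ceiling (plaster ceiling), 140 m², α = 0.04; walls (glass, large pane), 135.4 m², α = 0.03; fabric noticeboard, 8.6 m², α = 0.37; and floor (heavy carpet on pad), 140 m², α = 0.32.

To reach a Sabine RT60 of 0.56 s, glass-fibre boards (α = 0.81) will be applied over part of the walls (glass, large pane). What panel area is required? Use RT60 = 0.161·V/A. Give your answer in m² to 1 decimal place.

80.9

Summing Sᵢαᵢ: 5.600 + 4.062 + 3.182 + 44.800 → A₁ = 57.644 sabins.
V = 420 m³. Target absorption A₂ = 0.161 × 420 / 0.56 = 120.750 sabins.
Absorption to add: 120.750 − 57.644 = 63.106 sabins.
Each m² of panel replacing the walls (glass, large pane) adds (0.81 − 0.03) = 0.78 sabins.
Area = ΔA/Δα = 63.106/0.78 = 80.9 m².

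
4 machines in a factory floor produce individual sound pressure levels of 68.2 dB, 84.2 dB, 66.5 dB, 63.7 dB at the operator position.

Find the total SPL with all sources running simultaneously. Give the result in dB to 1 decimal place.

Sum in the linear (power) domain: Σ 10^(Lᵢ/10) = 10^(68.2/10) + 10^(84.2/10) + 10^(66.5/10) + 10^(63.7/10) = 2.764e+08.
Combined level = 10 log₁₀(2.764e+08) = 84.4 dB.

84.4 dB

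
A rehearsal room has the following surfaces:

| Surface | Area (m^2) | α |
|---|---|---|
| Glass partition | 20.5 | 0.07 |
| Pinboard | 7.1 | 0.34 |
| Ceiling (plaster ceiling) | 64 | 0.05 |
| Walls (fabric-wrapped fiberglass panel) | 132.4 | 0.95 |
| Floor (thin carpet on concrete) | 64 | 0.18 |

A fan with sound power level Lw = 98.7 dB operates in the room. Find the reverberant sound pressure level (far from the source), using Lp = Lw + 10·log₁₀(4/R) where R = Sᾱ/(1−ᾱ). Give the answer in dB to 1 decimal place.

80.1 dB

Σ(Sᵢαᵢ) = 20.5·0.07 + 7.1·0.34 + 64·0.05 + 132.4·0.95 + 64·0.18 = 144.349; total area S = 288.0 m^2.
ᾱ = 144.349/288.0 = 0.5012; R = Sᾱ/(1−ᾱ) = 144.349/(1−0.5012) = 289.393 m^2.
Lp = 98.7 + 10·log₁₀(4/289.393) = 98.7 + (-18.59) = 80.1 dB.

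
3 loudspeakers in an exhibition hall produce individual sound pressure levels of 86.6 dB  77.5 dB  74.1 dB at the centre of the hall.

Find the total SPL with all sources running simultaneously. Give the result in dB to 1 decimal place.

87.3 dB

Converting to relative power and adding: 10^(86.6/10) + 10^(77.5/10) + 10^(74.1/10) = 5.39e+08.
L_total = 10·log₁₀(5.39e+08) = 87.3 dB.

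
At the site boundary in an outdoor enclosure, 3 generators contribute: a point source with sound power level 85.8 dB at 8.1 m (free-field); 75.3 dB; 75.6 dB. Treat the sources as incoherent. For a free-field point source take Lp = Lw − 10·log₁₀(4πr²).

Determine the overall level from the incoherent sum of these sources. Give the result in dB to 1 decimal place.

Source at 8.1 m: Lp = 85.8 − 10·log₁₀(4π·8.1²) = 85.8 − 10·log₁₀(824.480) = 56.6 dB.
Converting to relative power and adding: 10^(56.6/10) + 10^(75.3/10) + 10^(75.6/10) = 7.065e+07.
L_total = 10·log₁₀(7.065e+07) = 78.5 dB.

78.5 dB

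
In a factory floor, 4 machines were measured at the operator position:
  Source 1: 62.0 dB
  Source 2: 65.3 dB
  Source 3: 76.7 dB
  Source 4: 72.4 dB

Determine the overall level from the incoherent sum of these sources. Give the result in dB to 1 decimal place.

Converting to relative power and adding: 10^(62.0/10) + 10^(65.3/10) + 10^(76.7/10) + 10^(72.4/10) = 6.912e+07.
Back to dB: 10·log₁₀ Σ = 78.4 dB.

78.4 dB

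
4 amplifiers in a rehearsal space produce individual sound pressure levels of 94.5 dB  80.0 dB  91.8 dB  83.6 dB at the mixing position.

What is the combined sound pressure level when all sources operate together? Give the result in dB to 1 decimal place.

96.7 dB

Converting to relative power and adding: 10^(94.5/10) + 10^(80.0/10) + 10^(91.8/10) + 10^(83.6/10) = 4.661e+09.
Combined level = 10 log₁₀(4.661e+09) = 96.7 dB.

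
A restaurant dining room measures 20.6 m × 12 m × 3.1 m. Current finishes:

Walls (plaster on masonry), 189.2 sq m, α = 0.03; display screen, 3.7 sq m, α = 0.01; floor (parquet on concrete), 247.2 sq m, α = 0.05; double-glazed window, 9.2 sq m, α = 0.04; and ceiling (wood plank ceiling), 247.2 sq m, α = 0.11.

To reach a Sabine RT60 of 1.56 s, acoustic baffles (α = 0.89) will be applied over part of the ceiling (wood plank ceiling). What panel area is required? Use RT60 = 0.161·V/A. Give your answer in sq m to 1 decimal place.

Total absorption A₁ = 189.2×0.03 + 3.7×0.01 + 247.2×0.05 + 9.2×0.04 + 247.2×0.11
  = 5.676 + 0.037 + 12.360 + 0.368 + 27.192 = 45.633 sq m sabins.
Required A₂ = 0.161·766.32/1.56 = 79.088 sabins.
ΔA needed = 79.088 − 45.633 = 33.455 sabins.
Net gain per sq m: Δα = 0.89 − 0.11 = 0.78.
Panel area = 33.455 / 0.78 = 42.9 sq m.

42.9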